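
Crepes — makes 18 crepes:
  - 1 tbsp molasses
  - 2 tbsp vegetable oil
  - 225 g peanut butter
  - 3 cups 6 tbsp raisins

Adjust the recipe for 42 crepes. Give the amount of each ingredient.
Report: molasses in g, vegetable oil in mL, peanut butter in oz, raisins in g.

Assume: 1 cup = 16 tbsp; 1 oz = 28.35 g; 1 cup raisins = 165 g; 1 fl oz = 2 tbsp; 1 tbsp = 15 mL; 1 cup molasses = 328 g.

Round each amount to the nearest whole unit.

molasses: 48 g; vegetable oil: 70 mL; peanut butter: 19 oz; raisins: 1299 g

Scaling factor: 42/18 = 7/3.
molasses: 1 tbsp × 7/3 ÷ 16 tbsp/cup × 328 g/cup ≈ 48 g
vegetable oil: 2 tbsp × 7/3 × 15 mL/tbsp = 70 mL
peanut butter: 225 g × 7/3 ÷ 28.35 g/oz ≈ 19 oz
raisins: (3 cup + 6 tbsp = 3.375 cup) × 7/3 × 165 g/cup ≈ 1299 g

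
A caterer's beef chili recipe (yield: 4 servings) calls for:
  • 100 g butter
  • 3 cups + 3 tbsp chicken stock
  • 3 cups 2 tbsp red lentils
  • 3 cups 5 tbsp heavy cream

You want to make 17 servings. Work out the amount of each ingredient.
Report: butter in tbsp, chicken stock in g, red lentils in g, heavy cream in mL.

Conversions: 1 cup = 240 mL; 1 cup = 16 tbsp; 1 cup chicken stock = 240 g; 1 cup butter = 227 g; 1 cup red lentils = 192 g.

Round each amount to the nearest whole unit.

Scaling factor: 17/4 = 4.25.
butter: 100 g × 17/4 ÷ 227 g/cup × 16 tbsp/cup ≈ 30 tbsp
chicken stock: (3 cup + 3 tbsp = 3.1875 cup) × 17/4 × 240 g/cup ≈ 3251 g
red lentils: (3 cup + 2 tbsp = 3.125 cup) × 17/4 × 192 g/cup = 2550 g
heavy cream: (3 cup + 5 tbsp = 3.3125 cup) × 17/4 × 240 mL/cup ≈ 3379 mL

butter: 30 tbsp; chicken stock: 3251 g; red lentils: 2550 g; heavy cream: 3379 mL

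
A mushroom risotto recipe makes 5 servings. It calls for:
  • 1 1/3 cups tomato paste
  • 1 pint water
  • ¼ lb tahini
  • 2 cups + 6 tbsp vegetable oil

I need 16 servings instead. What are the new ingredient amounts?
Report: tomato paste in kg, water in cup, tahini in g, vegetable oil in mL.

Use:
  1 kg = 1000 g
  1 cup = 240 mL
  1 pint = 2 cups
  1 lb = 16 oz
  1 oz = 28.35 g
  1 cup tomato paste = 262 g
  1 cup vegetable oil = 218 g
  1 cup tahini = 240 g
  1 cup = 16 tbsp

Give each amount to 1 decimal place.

Scaling factor: 16/5 = 3.2.
tomato paste: 4/3 cup × 16/5 × 262 g/cup ÷ 1000 g/kg ≈ 1.1 kg
water: 1 pint × 16/5 × 2 cup/pint = 6.4 cup
tahini: 0.25 lb × 16/5 × 16 oz/lb × 28.35 g/oz ≈ 362.9 g
vegetable oil: (2 cup + 6 tbsp = 2.375 cup) × 16/5 × 240 mL/cup = 1824.0 mL

tomato paste: 1.1 kg; water: 6.4 cup; tahini: 362.9 g; vegetable oil: 1824.0 mL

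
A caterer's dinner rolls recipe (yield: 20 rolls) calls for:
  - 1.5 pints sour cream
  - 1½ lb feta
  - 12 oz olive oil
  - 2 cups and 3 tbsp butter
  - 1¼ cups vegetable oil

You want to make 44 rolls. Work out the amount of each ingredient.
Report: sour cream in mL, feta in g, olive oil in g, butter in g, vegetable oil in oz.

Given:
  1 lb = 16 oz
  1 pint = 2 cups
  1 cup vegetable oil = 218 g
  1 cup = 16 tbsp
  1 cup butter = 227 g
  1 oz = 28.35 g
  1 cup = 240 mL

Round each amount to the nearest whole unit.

Scaling factor: 44/20 = 11/5 = 2.2.
sour cream: 1.5 pint × 11/5 × 2 cup/pint × 240 mL/cup = 1584 mL
feta: 1.5 lb × 11/5 × 16 oz/lb × 28.35 g/oz ≈ 1497 g
olive oil: 12 oz × 11/5 × 28.35 g/oz ≈ 748 g
butter: (2 cup + 3 tbsp = 2.1875 cup) × 11/5 × 227 g/cup ≈ 1092 g
vegetable oil: 1.25 cup × 11/5 × 218 g/cup ÷ 28.35 g/oz ≈ 21 oz

sour cream: 1584 mL; feta: 1497 g; olive oil: 748 g; butter: 1092 g; vegetable oil: 21 oz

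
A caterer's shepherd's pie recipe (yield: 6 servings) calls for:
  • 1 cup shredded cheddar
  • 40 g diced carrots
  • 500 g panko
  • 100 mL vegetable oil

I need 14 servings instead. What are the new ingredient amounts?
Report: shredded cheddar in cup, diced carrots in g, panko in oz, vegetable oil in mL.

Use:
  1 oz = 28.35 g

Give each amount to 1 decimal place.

shredded cheddar: 2.3 cup; diced carrots: 93.3 g; panko: 41.2 oz; vegetable oil: 233.3 mL

Scaling factor: 14/6 = 7/3.
shredded cheddar: 1 cup × 7/3 ≈ 2.3 cup
diced carrots: 40 g × 7/3 ≈ 93.3 g
panko: 500 g × 7/3 ÷ 28.35 g/oz ≈ 41.2 oz
vegetable oil: 100 mL × 7/3 ≈ 233.3 mL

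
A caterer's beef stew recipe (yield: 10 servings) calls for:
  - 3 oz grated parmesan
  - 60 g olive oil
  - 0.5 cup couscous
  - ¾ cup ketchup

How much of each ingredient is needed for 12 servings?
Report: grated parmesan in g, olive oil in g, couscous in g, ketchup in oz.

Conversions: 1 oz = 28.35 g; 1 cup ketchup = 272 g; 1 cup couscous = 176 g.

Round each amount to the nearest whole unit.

Scaling factor: 12/10 = 6/5 = 1.2.
grated parmesan: 3 oz × 6/5 × 28.35 g/oz ≈ 102 g
olive oil: 60 g × 6/5 = 72 g
couscous: 0.5 cup × 6/5 × 176 g/cup ≈ 106 g
ketchup: 0.75 cup × 6/5 × 272 g/cup ÷ 28.35 g/oz ≈ 9 oz

grated parmesan: 102 g; olive oil: 72 g; couscous: 106 g; ketchup: 9 oz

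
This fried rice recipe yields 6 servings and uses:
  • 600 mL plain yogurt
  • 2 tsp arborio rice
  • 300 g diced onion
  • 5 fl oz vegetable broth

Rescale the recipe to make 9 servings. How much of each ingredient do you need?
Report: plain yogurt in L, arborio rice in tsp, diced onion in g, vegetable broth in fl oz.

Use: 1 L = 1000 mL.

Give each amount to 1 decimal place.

Scaling factor: 9/6 = 3/2 = 1.5.
plain yogurt: 600 mL × 3/2 ÷ 1000 mL/L = 0.9 L
arborio rice: 2 tsp × 3/2 = 3.0 tsp
diced onion: 300 g × 3/2 = 450.0 g
vegetable broth: 5 fl oz × 3/2 = 7.5 fl oz

plain yogurt: 0.9 L; arborio rice: 3.0 tsp; diced onion: 450.0 g; vegetable broth: 7.5 fl oz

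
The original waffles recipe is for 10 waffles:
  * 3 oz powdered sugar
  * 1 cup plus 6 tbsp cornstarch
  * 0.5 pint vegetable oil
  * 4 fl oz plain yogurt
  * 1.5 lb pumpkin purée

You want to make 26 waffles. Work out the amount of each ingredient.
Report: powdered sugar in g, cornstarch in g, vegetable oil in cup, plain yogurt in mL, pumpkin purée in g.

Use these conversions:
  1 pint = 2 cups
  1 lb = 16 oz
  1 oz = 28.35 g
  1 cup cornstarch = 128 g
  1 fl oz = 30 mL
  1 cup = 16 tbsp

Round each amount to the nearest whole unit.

powdered sugar: 221 g; cornstarch: 458 g; vegetable oil: 3 cup; plain yogurt: 312 mL; pumpkin purée: 1769 g

Scaling factor: 26/10 = 13/5 = 2.6.
powdered sugar: 3 oz × 13/5 × 28.35 g/oz ≈ 221 g
cornstarch: (1 cup + 6 tbsp = 1.375 cup) × 13/5 × 128 g/cup ≈ 458 g
vegetable oil: 0.5 pint × 13/5 × 2 cup/pint ≈ 3 cup
plain yogurt: 4 fl oz × 13/5 × 30 mL/fl oz = 312 mL
pumpkin purée: 1.5 lb × 13/5 × 16 oz/lb × 28.35 g/oz ≈ 1769 g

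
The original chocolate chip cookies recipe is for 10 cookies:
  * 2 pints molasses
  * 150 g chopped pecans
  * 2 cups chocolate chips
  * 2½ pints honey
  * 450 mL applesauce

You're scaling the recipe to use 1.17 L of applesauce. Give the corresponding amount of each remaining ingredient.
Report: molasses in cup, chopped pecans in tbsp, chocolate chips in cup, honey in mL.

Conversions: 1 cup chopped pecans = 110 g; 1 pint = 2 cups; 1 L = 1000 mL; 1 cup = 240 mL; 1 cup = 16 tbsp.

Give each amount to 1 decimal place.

molasses: 10.4 cup; chopped pecans: 56.7 tbsp; chocolate chips: 5.2 cup; honey: 3120.0 mL

The original recipe has 0.45 L of applesauce, so the scaling factor is 1.17 ÷ 0.45 = 13/5 = 2.6.
molasses: 2 pint × 13/5 × 2 cup/pint = 10.4 cup
chopped pecans: 150 g × 13/5 ÷ 110 g/cup × 16 tbsp/cup ≈ 56.7 tbsp
chocolate chips: 2 cup × 13/5 = 5.2 cup
honey: 2.5 pint × 13/5 × 2 cup/pint × 240 mL/cup = 3120.0 mL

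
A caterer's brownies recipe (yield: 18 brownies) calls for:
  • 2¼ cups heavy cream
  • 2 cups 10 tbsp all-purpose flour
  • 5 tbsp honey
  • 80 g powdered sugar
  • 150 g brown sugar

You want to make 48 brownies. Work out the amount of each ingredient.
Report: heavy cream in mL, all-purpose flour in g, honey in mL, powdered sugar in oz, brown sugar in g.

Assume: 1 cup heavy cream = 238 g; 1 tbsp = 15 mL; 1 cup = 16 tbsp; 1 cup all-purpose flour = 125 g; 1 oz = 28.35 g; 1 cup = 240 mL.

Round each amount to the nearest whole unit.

heavy cream: 1440 mL; all-purpose flour: 875 g; honey: 200 mL; powdered sugar: 8 oz; brown sugar: 400 g

Scaling factor: 48/18 = 8/3.
heavy cream: 2.25 cup × 8/3 × 240 mL/cup = 1440 mL
all-purpose flour: (2 cup + 10 tbsp = 2.625 cup) × 8/3 × 125 g/cup = 875 g
honey: 5 tbsp × 8/3 × 15 mL/tbsp = 200 mL
powdered sugar: 80 g × 8/3 ÷ 28.35 g/oz ≈ 8 oz
brown sugar: 150 g × 8/3 = 400 g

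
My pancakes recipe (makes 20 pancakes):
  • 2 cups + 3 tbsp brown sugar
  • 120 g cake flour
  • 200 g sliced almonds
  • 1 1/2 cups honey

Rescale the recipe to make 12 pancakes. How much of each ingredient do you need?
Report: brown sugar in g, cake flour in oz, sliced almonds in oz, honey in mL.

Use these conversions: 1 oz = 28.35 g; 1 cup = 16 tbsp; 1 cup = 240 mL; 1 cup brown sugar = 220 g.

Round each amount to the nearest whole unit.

Scaling factor: 12/20 = 3/5 = 0.6.
brown sugar: (2 cup + 3 tbsp = 2.1875 cup) × 3/5 × 220 g/cup ≈ 289 g
cake flour: 120 g × 3/5 ÷ 28.35 g/oz ≈ 3 oz
sliced almonds: 200 g × 3/5 ÷ 28.35 g/oz ≈ 4 oz
honey: 1.5 cup × 3/5 × 240 mL/cup = 216 mL

brown sugar: 289 g; cake flour: 3 oz; sliced almonds: 4 oz; honey: 216 mL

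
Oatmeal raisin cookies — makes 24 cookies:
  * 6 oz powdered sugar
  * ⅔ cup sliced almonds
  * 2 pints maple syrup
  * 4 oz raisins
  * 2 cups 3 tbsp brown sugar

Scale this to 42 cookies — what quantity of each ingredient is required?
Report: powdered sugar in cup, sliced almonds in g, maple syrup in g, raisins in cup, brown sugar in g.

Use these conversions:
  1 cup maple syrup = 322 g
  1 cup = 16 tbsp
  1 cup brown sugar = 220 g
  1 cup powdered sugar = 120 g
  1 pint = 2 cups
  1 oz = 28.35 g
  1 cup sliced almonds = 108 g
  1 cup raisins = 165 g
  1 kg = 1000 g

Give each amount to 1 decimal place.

Scaling factor: 42/24 = 7/4 = 1.75.
powdered sugar: 6 oz × 7/4 × 28.35 g/oz ÷ 120 g/cup ≈ 2.5 cup
sliced almonds: 2/3 cup × 7/4 × 108 g/cup = 126.0 g
maple syrup: 2 pint × 7/4 × 2 cup/pint × 322 g/cup = 2254.0 g
raisins: 4 oz × 7/4 × 28.35 g/oz ÷ 165 g/cup ≈ 1.2 cup
brown sugar: (2 cup + 3 tbsp = 2.1875 cup) × 7/4 × 220 g/cup ≈ 842.2 g

powdered sugar: 2.5 cup; sliced almonds: 126.0 g; maple syrup: 2254.0 g; raisins: 1.2 cup; brown sugar: 842.2 g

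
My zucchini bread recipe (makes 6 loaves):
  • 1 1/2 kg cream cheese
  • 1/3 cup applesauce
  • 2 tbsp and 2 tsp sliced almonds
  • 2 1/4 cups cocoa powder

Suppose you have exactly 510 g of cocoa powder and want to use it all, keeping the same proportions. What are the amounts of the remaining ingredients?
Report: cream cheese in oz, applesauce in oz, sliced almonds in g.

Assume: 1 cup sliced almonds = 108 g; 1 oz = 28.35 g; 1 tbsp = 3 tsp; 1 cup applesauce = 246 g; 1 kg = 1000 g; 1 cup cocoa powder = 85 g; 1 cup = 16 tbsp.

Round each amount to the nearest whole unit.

cream cheese: 141 oz; applesauce: 8 oz; sliced almonds: 48 g

The original recipe has 191.25 g of cocoa powder, so the scaling factor is 510 ÷ 191.25 = 8/3.
cream cheese: 1.5 kg × 8/3 × 1000 g/kg ÷ 28.35 g/oz ≈ 141 oz
applesauce: 1/3 cup × 8/3 × 246 g/cup ÷ 28.35 g/oz ≈ 8 oz
sliced almonds: (2 tbsp + 2 tsp = 8/3 tbsp) × 8/3 ÷ 16 tbsp/cup × 108 g/cup = 48 g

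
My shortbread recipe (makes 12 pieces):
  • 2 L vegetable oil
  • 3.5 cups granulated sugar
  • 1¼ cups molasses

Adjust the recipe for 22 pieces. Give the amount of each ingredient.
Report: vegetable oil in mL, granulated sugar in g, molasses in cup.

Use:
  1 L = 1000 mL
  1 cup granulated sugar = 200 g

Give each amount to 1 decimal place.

Scaling factor: 22/12 = 11/6.
vegetable oil: 2 L × 11/6 × 1000 mL/L ≈ 3666.7 mL
granulated sugar: 3.5 cup × 11/6 × 200 g/cup ≈ 1283.3 g
molasses: 1.25 cup × 11/6 ≈ 2.3 cup

vegetable oil: 3666.7 mL; granulated sugar: 1283.3 g; molasses: 2.3 cup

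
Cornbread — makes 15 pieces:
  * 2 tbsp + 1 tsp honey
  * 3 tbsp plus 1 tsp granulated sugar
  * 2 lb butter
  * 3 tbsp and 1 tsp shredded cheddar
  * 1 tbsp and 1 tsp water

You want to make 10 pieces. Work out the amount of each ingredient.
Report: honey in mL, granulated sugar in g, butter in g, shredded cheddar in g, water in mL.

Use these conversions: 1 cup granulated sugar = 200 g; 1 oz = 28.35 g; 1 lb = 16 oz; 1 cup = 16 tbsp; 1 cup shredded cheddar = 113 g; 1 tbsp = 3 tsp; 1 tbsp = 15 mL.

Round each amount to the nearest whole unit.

honey: 23 mL; granulated sugar: 28 g; butter: 605 g; shredded cheddar: 16 g; water: 13 mL

Scaling factor: 10/15 = 2/3.
honey: (2 tbsp + 1 tsp = 7/3 tbsp) × 2/3 × 15 mL/tbsp ≈ 23 mL
granulated sugar: (3 tbsp + 1 tsp = 10/3 tbsp) × 2/3 ÷ 16 tbsp/cup × 200 g/cup ≈ 28 g
butter: 2 lb × 2/3 × 16 oz/lb × 28.35 g/oz ≈ 605 g
shredded cheddar: (3 tbsp + 1 tsp = 10/3 tbsp) × 2/3 ÷ 16 tbsp/cup × 113 g/cup ≈ 16 g
water: (1 tbsp + 1 tsp = 4/3 tbsp) × 2/3 × 15 mL/tbsp ≈ 13 mL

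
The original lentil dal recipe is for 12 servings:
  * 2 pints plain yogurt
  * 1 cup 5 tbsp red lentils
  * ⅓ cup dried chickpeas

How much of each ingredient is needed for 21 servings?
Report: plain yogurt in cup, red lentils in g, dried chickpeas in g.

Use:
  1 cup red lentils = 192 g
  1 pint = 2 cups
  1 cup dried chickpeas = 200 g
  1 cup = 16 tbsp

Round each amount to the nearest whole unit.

plain yogurt: 7 cup; red lentils: 441 g; dried chickpeas: 117 g

Scaling factor: 21/12 = 7/4 = 1.75.
plain yogurt: 2 pint × 7/4 × 2 cup/pint = 7 cup
red lentils: (1 cup + 5 tbsp = 1.3125 cup) × 7/4 × 192 g/cup = 441 g
dried chickpeas: 1/3 cup × 7/4 × 200 g/cup ≈ 117 g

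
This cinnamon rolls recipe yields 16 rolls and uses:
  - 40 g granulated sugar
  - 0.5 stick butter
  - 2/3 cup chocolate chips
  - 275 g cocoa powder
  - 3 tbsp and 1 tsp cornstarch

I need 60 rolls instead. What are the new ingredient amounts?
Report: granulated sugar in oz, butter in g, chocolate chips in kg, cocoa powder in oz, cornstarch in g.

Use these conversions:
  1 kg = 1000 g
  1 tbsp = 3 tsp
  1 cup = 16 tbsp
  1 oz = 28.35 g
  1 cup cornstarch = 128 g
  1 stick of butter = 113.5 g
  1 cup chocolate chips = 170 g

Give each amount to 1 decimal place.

Scaling factor: 60/16 = 15/4 = 3.75.
granulated sugar: 40 g × 15/4 ÷ 28.35 g/oz ≈ 5.3 oz
butter: 0.5 stick × 15/4 × 113.5 g/stick ≈ 212.8 g
chocolate chips: 2/3 cup × 15/4 × 170 g/cup ÷ 1000 g/kg ≈ 0.4 kg
cocoa powder: 275 g × 15/4 ÷ 28.35 g/oz ≈ 36.4 oz
cornstarch: (3 tbsp + 1 tsp = 10/3 tbsp) × 15/4 ÷ 16 tbsp/cup × 128 g/cup = 100.0 g

granulated sugar: 5.3 oz; butter: 212.8 g; chocolate chips: 0.4 kg; cocoa powder: 36.4 oz; cornstarch: 100.0 g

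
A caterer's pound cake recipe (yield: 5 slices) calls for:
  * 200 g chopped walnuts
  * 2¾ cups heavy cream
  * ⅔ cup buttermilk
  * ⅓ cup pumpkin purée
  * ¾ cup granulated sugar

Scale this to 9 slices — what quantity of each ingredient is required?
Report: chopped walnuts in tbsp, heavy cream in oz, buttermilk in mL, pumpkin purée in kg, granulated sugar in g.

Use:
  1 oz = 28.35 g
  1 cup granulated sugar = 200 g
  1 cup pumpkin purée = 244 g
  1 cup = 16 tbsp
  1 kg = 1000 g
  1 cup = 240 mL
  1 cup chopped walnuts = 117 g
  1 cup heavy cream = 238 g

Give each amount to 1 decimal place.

Scaling factor: 9/5 = 1.8.
chopped walnuts: 200 g × 9/5 ÷ 117 g/cup × 16 tbsp/cup ≈ 49.2 tbsp
heavy cream: 2.75 cup × 9/5 × 238 g/cup ÷ 28.35 g/oz ≈ 41.6 oz
buttermilk: 2/3 cup × 9/5 × 240 mL/cup = 288.0 mL
pumpkin purée: 1/3 cup × 9/5 × 244 g/cup ÷ 1000 g/kg ≈ 0.1 kg
granulated sugar: 0.75 cup × 9/5 × 200 g/cup = 270.0 g

chopped walnuts: 49.2 tbsp; heavy cream: 41.6 oz; buttermilk: 288.0 mL; pumpkin purée: 0.1 kg; granulated sugar: 270.0 g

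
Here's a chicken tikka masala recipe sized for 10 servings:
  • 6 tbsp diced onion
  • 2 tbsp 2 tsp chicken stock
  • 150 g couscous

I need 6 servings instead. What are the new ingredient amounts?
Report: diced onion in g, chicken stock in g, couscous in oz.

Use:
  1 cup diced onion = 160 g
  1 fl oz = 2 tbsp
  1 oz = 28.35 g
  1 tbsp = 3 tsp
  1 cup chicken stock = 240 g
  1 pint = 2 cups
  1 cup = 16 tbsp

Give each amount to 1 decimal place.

diced onion: 36.0 g; chicken stock: 24.0 g; couscous: 3.2 oz

Scaling factor: 6/10 = 3/5 = 0.6.
diced onion: 6 tbsp × 3/5 ÷ 16 tbsp/cup × 160 g/cup = 36.0 g
chicken stock: (2 tbsp + 2 tsp = 8/3 tbsp) × 3/5 ÷ 16 tbsp/cup × 240 g/cup = 24.0 g
couscous: 150 g × 3/5 ÷ 28.35 g/oz ≈ 3.2 oz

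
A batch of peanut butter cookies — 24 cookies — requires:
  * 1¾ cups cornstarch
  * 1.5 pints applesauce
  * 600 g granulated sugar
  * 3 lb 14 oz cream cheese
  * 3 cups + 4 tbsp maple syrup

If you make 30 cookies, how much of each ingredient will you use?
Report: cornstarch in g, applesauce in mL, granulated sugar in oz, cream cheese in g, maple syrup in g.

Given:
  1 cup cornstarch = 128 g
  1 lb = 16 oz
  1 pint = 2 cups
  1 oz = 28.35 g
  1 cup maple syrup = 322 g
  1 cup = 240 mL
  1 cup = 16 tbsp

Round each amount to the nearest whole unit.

cornstarch: 280 g; applesauce: 900 mL; granulated sugar: 26 oz; cream cheese: 2197 g; maple syrup: 1308 g

Scaling factor: 30/24 = 5/4 = 1.25.
cornstarch: 1.75 cup × 5/4 × 128 g/cup = 280 g
applesauce: 1.5 pint × 5/4 × 2 cup/pint × 240 mL/cup = 900 mL
granulated sugar: 600 g × 5/4 ÷ 28.35 g/oz ≈ 26 oz
cream cheese: (3 lb + 14 oz = 3.875 lb) × 5/4 × 16 oz/lb × 28.35 g/oz ≈ 2197 g
maple syrup: (3 cup + 4 tbsp = 3.25 cup) × 5/4 × 322 g/cup ≈ 1308 g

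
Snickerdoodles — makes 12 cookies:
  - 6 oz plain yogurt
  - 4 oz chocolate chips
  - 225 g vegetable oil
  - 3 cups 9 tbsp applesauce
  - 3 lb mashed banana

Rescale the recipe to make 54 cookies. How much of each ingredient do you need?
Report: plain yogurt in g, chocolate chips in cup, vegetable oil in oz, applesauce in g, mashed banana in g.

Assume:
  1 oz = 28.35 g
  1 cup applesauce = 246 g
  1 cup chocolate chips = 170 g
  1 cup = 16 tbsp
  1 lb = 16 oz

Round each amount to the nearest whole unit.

Scaling factor: 54/12 = 9/2 = 4.5.
plain yogurt: 6 oz × 9/2 × 28.35 g/oz ≈ 765 g
chocolate chips: 4 oz × 9/2 × 28.35 g/oz ÷ 170 g/cup ≈ 3 cup
vegetable oil: 225 g × 9/2 ÷ 28.35 g/oz ≈ 36 oz
applesauce: (3 cup + 9 tbsp = 3.5625 cup) × 9/2 × 246 g/cup ≈ 3944 g
mashed banana: 3 lb × 9/2 × 16 oz/lb × 28.35 g/oz ≈ 6124 g

plain yogurt: 765 g; chocolate chips: 3 cup; vegetable oil: 36 oz; applesauce: 3944 g; mashed banana: 6124 g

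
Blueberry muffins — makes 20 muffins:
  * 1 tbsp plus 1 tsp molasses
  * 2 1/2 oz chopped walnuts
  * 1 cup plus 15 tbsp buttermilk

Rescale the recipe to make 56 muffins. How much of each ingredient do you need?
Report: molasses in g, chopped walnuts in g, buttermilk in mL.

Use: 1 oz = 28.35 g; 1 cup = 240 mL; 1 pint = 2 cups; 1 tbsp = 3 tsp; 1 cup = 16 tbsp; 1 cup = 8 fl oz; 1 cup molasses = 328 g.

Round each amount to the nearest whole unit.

molasses: 77 g; chopped walnuts: 198 g; buttermilk: 1302 mL

Scaling factor: 56/20 = 14/5 = 2.8.
molasses: (1 tbsp + 1 tsp = 4/3 tbsp) × 14/5 ÷ 16 tbsp/cup × 328 g/cup ≈ 77 g
chopped walnuts: 2.5 oz × 14/5 × 28.35 g/oz ≈ 198 g
buttermilk: (1 cup + 15 tbsp = 1.9375 cup) × 14/5 × 240 mL/cup = 1302 mL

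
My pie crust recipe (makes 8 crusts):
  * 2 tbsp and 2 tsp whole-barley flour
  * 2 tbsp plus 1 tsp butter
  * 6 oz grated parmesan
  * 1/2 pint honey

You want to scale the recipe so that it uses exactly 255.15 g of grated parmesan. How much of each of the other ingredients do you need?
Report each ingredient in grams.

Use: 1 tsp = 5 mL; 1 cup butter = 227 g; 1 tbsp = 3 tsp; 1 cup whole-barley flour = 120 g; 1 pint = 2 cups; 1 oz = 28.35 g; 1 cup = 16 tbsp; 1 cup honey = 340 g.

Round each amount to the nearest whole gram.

The original recipe has 170.1 g of grated parmesan, so the scaling factor is 255.15 ÷ 170.1 = 3/2 = 1.5.
whole-barley flour: (2 tbsp + 2 tsp = 8/3 tbsp) × 3/2 ÷ 16 tbsp/cup × 120 g/cup = 30 g
butter: (2 tbsp + 1 tsp = 7/3 tbsp) × 3/2 ÷ 16 tbsp/cup × 227 g/cup ≈ 50 g
honey: 0.5 pint × 3/2 × 2 cup/pint × 340 g/cup = 510 g

whole-barley flour: 30 g; butter: 50 g; honey: 510 g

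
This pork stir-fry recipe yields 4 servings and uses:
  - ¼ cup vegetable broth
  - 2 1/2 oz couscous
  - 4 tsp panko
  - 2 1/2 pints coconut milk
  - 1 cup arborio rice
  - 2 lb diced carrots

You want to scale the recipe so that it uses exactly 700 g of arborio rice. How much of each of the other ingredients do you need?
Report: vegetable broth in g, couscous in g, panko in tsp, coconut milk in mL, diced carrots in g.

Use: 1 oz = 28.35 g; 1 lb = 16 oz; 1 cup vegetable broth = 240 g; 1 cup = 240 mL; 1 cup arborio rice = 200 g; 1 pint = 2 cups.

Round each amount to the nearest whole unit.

The original recipe has 200 g of arborio rice, so the scaling factor is 700 ÷ 200 = 7/2 = 3.5.
vegetable broth: 0.25 cup × 7/2 × 240 g/cup = 210 g
couscous: 2.5 oz × 7/2 × 28.35 g/oz ≈ 248 g
panko: 4 tsp × 7/2 = 14 tsp
coconut milk: 2.5 pint × 7/2 × 2 cup/pint × 240 mL/cup = 4200 mL
diced carrots: 2 lb × 7/2 × 16 oz/lb × 28.35 g/oz ≈ 3175 g

vegetable broth: 210 g; couscous: 248 g; panko: 14 tsp; coconut milk: 4200 mL; diced carrots: 3175 g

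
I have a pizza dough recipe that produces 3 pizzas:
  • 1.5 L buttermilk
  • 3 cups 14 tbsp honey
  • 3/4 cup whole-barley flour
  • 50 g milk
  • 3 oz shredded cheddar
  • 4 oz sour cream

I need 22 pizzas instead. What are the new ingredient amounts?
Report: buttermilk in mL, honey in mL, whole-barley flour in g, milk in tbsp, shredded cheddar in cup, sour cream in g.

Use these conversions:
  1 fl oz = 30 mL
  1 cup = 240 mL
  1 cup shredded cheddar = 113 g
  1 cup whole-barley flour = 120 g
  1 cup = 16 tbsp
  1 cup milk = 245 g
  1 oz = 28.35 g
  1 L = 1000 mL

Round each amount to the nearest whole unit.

buttermilk: 11000 mL; honey: 6820 mL; whole-barley flour: 660 g; milk: 24 tbsp; shredded cheddar: 6 cup; sour cream: 832 g

Scaling factor: 22/3.
buttermilk: 1.5 L × 22/3 × 1000 mL/L = 11000 mL
honey: (3 cup + 14 tbsp = 3.875 cup) × 22/3 × 240 mL/cup = 6820 mL
whole-barley flour: 0.75 cup × 22/3 × 120 g/cup = 660 g
milk: 50 g × 22/3 ÷ 245 g/cup × 16 tbsp/cup ≈ 24 tbsp
shredded cheddar: 3 oz × 22/3 × 28.35 g/oz ÷ 113 g/cup ≈ 6 cup
sour cream: 4 oz × 22/3 × 28.35 g/oz ≈ 832 g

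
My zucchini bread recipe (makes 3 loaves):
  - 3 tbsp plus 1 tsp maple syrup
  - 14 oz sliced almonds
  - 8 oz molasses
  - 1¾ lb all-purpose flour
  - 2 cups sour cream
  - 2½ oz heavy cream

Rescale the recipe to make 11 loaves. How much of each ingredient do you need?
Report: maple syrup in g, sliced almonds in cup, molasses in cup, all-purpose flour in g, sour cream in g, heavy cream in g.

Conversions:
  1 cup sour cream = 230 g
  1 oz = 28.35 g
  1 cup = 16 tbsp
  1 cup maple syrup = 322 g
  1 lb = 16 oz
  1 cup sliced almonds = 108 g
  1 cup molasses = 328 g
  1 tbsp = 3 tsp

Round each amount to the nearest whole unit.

maple syrup: 246 g; sliced almonds: 13 cup; molasses: 3 cup; all-purpose flour: 2911 g; sour cream: 1687 g; heavy cream: 260 g

Scaling factor: 11/3.
maple syrup: (3 tbsp + 1 tsp = 10/3 tbsp) × 11/3 ÷ 16 tbsp/cup × 322 g/cup ≈ 246 g
sliced almonds: 14 oz × 11/3 × 28.35 g/oz ÷ 108 g/cup ≈ 13 cup
molasses: 8 oz × 11/3 × 28.35 g/oz ÷ 328 g/cup ≈ 3 cup
all-purpose flour: 1.75 lb × 11/3 × 16 oz/lb × 28.35 g/oz ≈ 2911 g
sour cream: 2 cup × 11/3 × 230 g/cup ≈ 1687 g
heavy cream: 2.5 oz × 11/3 × 28.35 g/oz ≈ 260 g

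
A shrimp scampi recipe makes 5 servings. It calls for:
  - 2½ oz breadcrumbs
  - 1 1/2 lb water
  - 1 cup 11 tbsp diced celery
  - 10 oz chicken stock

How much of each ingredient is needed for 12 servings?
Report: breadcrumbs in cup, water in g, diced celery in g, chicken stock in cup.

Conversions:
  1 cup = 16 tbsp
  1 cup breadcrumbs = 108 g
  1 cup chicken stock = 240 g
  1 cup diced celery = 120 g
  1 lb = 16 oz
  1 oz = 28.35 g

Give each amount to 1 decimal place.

Scaling factor: 12/5 = 2.4.
breadcrumbs: 2.5 oz × 12/5 × 28.35 g/oz ÷ 108 g/cup ≈ 1.6 cup
water: 1.5 lb × 12/5 × 16 oz/lb × 28.35 g/oz ≈ 1633.0 g
diced celery: (1 cup + 11 tbsp = 1.6875 cup) × 12/5 × 120 g/cup = 486.0 g
chicken stock: 10 oz × 12/5 × 28.35 g/oz ÷ 240 g/cup ≈ 2.8 cup

breadcrumbs: 1.6 cup; water: 1633.0 g; diced celery: 486.0 g; chicken stock: 2.8 cup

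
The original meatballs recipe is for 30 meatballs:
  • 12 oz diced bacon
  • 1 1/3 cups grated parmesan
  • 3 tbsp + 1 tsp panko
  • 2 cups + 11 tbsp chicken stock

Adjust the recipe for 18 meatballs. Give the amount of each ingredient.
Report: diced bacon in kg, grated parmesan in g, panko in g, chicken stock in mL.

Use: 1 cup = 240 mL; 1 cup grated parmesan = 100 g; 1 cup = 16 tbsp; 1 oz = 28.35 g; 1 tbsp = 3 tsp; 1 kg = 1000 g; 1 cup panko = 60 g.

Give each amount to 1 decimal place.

diced bacon: 0.2 kg; grated parmesan: 80.0 g; panko: 7.5 g; chicken stock: 387.0 mL

Scaling factor: 18/30 = 3/5 = 0.6.
diced bacon: 12 oz × 3/5 × 28.35 g/oz ÷ 1000 g/kg ≈ 0.2 kg
grated parmesan: 4/3 cup × 3/5 × 100 g/cup = 80.0 g
panko: (3 tbsp + 1 tsp = 10/3 tbsp) × 3/5 ÷ 16 tbsp/cup × 60 g/cup = 7.5 g
chicken stock: (2 cup + 11 tbsp = 2.6875 cup) × 3/5 × 240 mL/cup = 387.0 mL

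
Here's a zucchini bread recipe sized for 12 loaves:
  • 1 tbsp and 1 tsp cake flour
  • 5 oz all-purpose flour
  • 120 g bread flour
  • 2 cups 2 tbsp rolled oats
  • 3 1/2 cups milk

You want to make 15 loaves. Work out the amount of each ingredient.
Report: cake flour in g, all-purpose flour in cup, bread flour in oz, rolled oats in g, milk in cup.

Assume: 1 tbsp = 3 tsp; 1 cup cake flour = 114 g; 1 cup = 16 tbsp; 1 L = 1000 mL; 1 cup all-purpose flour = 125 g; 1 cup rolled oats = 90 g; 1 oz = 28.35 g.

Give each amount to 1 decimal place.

cake flour: 11.9 g; all-purpose flour: 1.4 cup; bread flour: 5.3 oz; rolled oats: 239.1 g; milk: 4.4 cup

Scaling factor: 15/12 = 5/4 = 1.25.
cake flour: (1 tbsp + 1 tsp = 4/3 tbsp) × 5/4 ÷ 16 tbsp/cup × 114 g/cup ≈ 11.9 g
all-purpose flour: 5 oz × 5/4 × 28.35 g/oz ÷ 125 g/cup ≈ 1.4 cup
bread flour: 120 g × 5/4 ÷ 28.35 g/oz ≈ 5.3 oz
rolled oats: (2 cup + 2 tbsp = 2.125 cup) × 5/4 × 90 g/cup ≈ 239.1 g
milk: 3.5 cup × 5/4 ≈ 4.4 cup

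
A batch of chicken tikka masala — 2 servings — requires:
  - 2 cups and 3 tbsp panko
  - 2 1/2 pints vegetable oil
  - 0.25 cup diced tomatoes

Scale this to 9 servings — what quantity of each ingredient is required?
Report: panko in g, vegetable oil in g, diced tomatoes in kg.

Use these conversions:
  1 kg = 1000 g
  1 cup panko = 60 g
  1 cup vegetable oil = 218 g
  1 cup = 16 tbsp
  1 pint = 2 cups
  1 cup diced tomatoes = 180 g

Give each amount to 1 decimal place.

Scaling factor: 9/2 = 4.5.
panko: (2 cup + 3 tbsp = 2.1875 cup) × 9/2 × 60 g/cup ≈ 590.6 g
vegetable oil: 2.5 pint × 9/2 × 2 cup/pint × 218 g/cup = 4905.0 g
diced tomatoes: 0.25 cup × 9/2 × 180 g/cup ÷ 1000 g/kg ≈ 0.2 kg

panko: 590.6 g; vegetable oil: 4905.0 g; diced tomatoes: 0.2 kg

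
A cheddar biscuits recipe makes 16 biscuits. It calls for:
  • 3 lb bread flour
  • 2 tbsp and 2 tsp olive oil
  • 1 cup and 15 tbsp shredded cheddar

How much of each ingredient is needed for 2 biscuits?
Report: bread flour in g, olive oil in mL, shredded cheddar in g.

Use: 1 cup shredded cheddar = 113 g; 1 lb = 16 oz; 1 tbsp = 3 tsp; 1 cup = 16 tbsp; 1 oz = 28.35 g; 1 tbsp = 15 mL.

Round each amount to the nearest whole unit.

Scaling factor: 2/16 = 1/8 = 0.125.
bread flour: 3 lb × 1/8 × 16 oz/lb × 28.35 g/oz ≈ 170 g
olive oil: (2 tbsp + 2 tsp = 8/3 tbsp) × 1/8 × 15 mL/tbsp = 5 mL
shredded cheddar: (1 cup + 15 tbsp = 1.9375 cup) × 1/8 × 113 g/cup ≈ 27 g

bread flour: 170 g; olive oil: 5 mL; shredded cheddar: 27 g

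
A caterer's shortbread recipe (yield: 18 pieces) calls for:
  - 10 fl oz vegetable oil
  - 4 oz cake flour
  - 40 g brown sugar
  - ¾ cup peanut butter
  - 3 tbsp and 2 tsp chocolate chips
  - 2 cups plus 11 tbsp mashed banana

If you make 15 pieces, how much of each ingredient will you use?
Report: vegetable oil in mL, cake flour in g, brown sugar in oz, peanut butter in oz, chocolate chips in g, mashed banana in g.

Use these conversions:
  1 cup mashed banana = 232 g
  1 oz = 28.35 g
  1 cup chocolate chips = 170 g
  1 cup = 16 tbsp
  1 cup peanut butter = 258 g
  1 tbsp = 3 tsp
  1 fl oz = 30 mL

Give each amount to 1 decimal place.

Scaling factor: 15/18 = 5/6.
vegetable oil: 10 fl oz × 5/6 × 30 mL/fl oz = 250.0 mL
cake flour: 4 oz × 5/6 × 28.35 g/oz = 94.5 g
brown sugar: 40 g × 5/6 ÷ 28.35 g/oz ≈ 1.2 oz
peanut butter: 0.75 cup × 5/6 × 258 g/cup ÷ 28.35 g/oz ≈ 5.7 oz
chocolate chips: (3 tbsp + 2 tsp = 11/3 tbsp) × 5/6 ÷ 16 tbsp/cup × 170 g/cup ≈ 32.5 g
mashed banana: (2 cup + 11 tbsp = 2.6875 cup) × 5/6 × 232 g/cup ≈ 519.6 g

vegetable oil: 250.0 mL; cake flour: 94.5 g; brown sugar: 1.2 oz; peanut butter: 5.7 oz; chocolate chips: 32.5 g; mashed banana: 519.6 g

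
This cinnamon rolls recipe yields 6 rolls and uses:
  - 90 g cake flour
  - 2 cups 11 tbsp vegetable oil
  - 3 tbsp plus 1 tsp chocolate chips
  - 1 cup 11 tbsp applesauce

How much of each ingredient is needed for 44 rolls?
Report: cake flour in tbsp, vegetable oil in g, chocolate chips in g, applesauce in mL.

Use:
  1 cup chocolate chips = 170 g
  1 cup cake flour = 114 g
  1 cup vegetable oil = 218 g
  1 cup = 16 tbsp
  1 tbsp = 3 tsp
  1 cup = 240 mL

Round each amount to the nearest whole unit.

cake flour: 93 tbsp; vegetable oil: 4296 g; chocolate chips: 260 g; applesauce: 2970 mL

Scaling factor: 44/6 = 22/3.
cake flour: 90 g × 22/3 ÷ 114 g/cup × 16 tbsp/cup ≈ 93 tbsp
vegetable oil: (2 cup + 11 tbsp = 2.6875 cup) × 22/3 × 218 g/cup ≈ 4296 g
chocolate chips: (3 tbsp + 1 tsp = 10/3 tbsp) × 22/3 ÷ 16 tbsp/cup × 170 g/cup ≈ 260 g
applesauce: (1 cup + 11 tbsp = 1.6875 cup) × 22/3 × 240 mL/cup = 2970 mL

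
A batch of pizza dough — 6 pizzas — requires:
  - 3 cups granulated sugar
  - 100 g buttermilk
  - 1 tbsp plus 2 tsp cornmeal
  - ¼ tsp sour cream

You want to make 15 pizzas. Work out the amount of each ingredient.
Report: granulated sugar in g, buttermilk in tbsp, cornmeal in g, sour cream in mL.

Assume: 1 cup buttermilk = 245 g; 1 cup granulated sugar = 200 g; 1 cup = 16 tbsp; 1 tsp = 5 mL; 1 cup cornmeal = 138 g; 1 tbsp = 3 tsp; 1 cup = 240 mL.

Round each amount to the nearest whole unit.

granulated sugar: 1500 g; buttermilk: 16 tbsp; cornmeal: 36 g; sour cream: 3 mL

Scaling factor: 15/6 = 5/2 = 2.5.
granulated sugar: 3 cup × 5/2 × 200 g/cup = 1500 g
buttermilk: 100 g × 5/2 ÷ 245 g/cup × 16 tbsp/cup ≈ 16 tbsp
cornmeal: (1 tbsp + 2 tsp = 5/3 tbsp) × 5/2 ÷ 16 tbsp/cup × 138 g/cup ≈ 36 g
sour cream: 0.25 tsp × 5/2 × 5 mL/tsp ≈ 3 mL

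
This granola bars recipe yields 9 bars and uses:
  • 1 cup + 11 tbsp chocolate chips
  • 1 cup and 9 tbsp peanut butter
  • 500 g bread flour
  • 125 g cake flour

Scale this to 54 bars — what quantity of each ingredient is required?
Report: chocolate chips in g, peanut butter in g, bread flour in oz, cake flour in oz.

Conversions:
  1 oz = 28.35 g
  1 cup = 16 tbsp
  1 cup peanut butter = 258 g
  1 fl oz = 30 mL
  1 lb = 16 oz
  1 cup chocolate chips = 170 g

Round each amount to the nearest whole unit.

chocolate chips: 1721 g; peanut butter: 2419 g; bread flour: 106 oz; cake flour: 26 oz

Scaling factor: 54/9 = 6.
chocolate chips: (1 cup + 11 tbsp = 1.6875 cup) × 6 × 170 g/cup ≈ 1721 g
peanut butter: (1 cup + 9 tbsp = 1.5625 cup) × 6 × 258 g/cup ≈ 2419 g
bread flour: 500 g × 6 ÷ 28.35 g/oz ≈ 106 oz
cake flour: 125 g × 6 ÷ 28.35 g/oz ≈ 26 oz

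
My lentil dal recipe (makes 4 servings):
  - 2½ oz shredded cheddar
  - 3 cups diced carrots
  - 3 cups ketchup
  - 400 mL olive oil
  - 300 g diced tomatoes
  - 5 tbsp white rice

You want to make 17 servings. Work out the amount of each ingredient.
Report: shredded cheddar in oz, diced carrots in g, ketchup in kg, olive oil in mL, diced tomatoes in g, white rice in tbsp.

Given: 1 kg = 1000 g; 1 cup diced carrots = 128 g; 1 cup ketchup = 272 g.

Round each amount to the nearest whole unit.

Scaling factor: 17/4 = 4.25.
shredded cheddar: 2.5 oz × 17/4 ≈ 11 oz
diced carrots: 3 cup × 17/4 × 128 g/cup = 1632 g
ketchup: 3 cup × 17/4 × 272 g/cup ÷ 1000 g/kg ≈ 3 kg
olive oil: 400 mL × 17/4 = 1700 mL
diced tomatoes: 300 g × 17/4 = 1275 g
white rice: 5 tbsp × 17/4 ≈ 21 tbsp

shredded cheddar: 11 oz; diced carrots: 1632 g; ketchup: 3 kg; olive oil: 1700 mL; diced tomatoes: 1275 g; white rice: 21 tbsp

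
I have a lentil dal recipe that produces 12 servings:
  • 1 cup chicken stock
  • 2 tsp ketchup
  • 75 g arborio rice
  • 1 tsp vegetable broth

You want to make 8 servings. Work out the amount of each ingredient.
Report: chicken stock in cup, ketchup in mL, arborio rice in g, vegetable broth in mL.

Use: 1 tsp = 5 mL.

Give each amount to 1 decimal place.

chicken stock: 0.7 cup; ketchup: 6.7 mL; arborio rice: 50.0 g; vegetable broth: 3.3 mL

Scaling factor: 8/12 = 2/3.
chicken stock: 1 cup × 2/3 ≈ 0.7 cup
ketchup: 2 tsp × 2/3 × 5 mL/tsp ≈ 6.7 mL
arborio rice: 75 g × 2/3 = 50.0 g
vegetable broth: 1 tsp × 2/3 × 5 mL/tsp ≈ 3.3 mL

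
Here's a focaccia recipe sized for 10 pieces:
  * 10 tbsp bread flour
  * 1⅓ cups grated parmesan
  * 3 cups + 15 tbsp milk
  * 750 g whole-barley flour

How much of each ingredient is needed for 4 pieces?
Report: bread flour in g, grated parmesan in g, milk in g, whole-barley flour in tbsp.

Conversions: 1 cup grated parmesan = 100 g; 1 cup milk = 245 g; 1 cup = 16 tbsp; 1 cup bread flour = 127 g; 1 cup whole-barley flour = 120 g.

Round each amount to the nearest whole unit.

Scaling factor: 4/10 = 2/5 = 0.4.
bread flour: 10 tbsp × 2/5 ÷ 16 tbsp/cup × 127 g/cup ≈ 32 g
grated parmesan: 4/3 cup × 2/5 × 100 g/cup ≈ 53 g
milk: (3 cup + 15 tbsp = 3.9375 cup) × 2/5 × 245 g/cup ≈ 386 g
whole-barley flour: 750 g × 2/5 ÷ 120 g/cup × 16 tbsp/cup = 40 tbsp

bread flour: 32 g; grated parmesan: 53 g; milk: 386 g; whole-barley flour: 40 tbsp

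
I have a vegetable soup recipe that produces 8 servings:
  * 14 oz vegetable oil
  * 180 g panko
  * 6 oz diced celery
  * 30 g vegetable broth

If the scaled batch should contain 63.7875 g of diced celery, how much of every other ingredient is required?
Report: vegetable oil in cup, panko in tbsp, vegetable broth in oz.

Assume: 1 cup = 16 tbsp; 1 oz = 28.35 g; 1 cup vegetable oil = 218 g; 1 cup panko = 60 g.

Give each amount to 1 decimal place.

The original recipe has 170.1 g of diced celery, so the scaling factor is 63.7875 ÷ 170.1 = 3/8 = 0.375.
vegetable oil: 14 oz × 3/8 × 28.35 g/oz ÷ 218 g/cup ≈ 0.7 cup
panko: 180 g × 3/8 ÷ 60 g/cup × 16 tbsp/cup = 18.0 tbsp
vegetable broth: 30 g × 3/8 ÷ 28.35 g/oz ≈ 0.4 oz

vegetable oil: 0.7 cup; panko: 18.0 tbsp; vegetable broth: 0.4 oz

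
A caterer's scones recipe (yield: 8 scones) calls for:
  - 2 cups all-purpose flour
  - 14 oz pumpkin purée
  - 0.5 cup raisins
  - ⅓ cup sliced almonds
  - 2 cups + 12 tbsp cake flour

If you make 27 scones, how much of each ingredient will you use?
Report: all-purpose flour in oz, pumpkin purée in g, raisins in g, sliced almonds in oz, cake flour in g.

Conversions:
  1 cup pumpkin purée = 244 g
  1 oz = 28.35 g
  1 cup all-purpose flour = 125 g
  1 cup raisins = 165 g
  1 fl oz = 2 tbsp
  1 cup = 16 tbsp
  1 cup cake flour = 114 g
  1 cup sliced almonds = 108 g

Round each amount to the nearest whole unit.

Scaling factor: 27/8 = 3.375.
all-purpose flour: 2 cup × 27/8 × 125 g/cup ÷ 28.35 g/oz ≈ 30 oz
pumpkin purée: 14 oz × 27/8 × 28.35 g/oz ≈ 1340 g
raisins: 0.5 cup × 27/8 × 165 g/cup ≈ 278 g
sliced almonds: 1/3 cup × 27/8 × 108 g/cup ÷ 28.35 g/oz ≈ 4 oz
cake flour: (2 cup + 12 tbsp = 2.75 cup) × 27/8 × 114 g/cup ≈ 1058 g

all-purpose flour: 30 oz; pumpkin purée: 1340 g; raisins: 278 g; sliced almonds: 4 oz; cake flour: 1058 g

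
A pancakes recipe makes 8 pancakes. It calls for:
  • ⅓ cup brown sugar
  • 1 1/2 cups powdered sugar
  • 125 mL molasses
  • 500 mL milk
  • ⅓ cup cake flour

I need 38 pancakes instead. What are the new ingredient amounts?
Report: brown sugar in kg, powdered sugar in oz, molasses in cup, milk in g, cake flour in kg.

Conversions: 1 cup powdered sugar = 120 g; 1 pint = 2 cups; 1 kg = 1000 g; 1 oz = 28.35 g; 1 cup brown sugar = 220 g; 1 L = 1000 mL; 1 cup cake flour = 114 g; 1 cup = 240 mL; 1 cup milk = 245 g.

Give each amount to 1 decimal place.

brown sugar: 0.3 kg; powdered sugar: 30.2 oz; molasses: 2.5 cup; milk: 2424.5 g; cake flour: 0.2 kg

Scaling factor: 38/8 = 19/4 = 4.75.
brown sugar: 1/3 cup × 19/4 × 220 g/cup ÷ 1000 g/kg ≈ 0.3 kg
powdered sugar: 1.5 cup × 19/4 × 120 g/cup ÷ 28.35 g/oz ≈ 30.2 oz
molasses: 125 mL × 19/4 ÷ 240 mL/cup ≈ 2.5 cup
milk: 500 mL × 19/4 ÷ 240 mL/cup × 245 g/cup ≈ 2424.5 g
cake flour: 1/3 cup × 19/4 × 114 g/cup ÷ 1000 g/kg ≈ 0.2 kg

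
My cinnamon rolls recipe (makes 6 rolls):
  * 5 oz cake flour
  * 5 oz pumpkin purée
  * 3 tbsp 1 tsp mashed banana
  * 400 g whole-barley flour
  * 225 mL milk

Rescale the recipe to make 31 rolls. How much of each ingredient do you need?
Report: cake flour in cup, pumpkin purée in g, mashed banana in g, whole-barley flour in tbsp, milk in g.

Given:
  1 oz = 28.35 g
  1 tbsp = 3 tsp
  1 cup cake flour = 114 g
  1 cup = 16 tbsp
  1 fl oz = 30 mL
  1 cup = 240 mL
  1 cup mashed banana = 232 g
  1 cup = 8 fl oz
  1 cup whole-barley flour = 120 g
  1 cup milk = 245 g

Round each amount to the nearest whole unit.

cake flour: 6 cup; pumpkin purée: 732 g; mashed banana: 250 g; whole-barley flour: 276 tbsp; milk: 1187 g

Scaling factor: 31/6.
cake flour: 5 oz × 31/6 × 28.35 g/oz ÷ 114 g/cup ≈ 6 cup
pumpkin purée: 5 oz × 31/6 × 28.35 g/oz ≈ 732 g
mashed banana: (3 tbsp + 1 tsp = 10/3 tbsp) × 31/6 ÷ 16 tbsp/cup × 232 g/cup ≈ 250 g
whole-barley flour: 400 g × 31/6 ÷ 120 g/cup × 16 tbsp/cup ≈ 276 tbsp
milk: 225 mL × 31/6 ÷ 240 mL/cup × 245 g/cup ≈ 1187 g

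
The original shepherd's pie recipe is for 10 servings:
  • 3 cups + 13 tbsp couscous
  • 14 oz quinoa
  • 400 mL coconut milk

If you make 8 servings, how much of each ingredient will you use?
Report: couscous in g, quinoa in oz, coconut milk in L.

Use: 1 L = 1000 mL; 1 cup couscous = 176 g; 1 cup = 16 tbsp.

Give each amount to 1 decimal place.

Scaling factor: 8/10 = 4/5 = 0.8.
couscous: (3 cup + 13 tbsp = 3.8125 cup) × 4/5 × 176 g/cup = 536.8 g
quinoa: 14 oz × 4/5 = 11.2 oz
coconut milk: 400 mL × 4/5 ÷ 1000 mL/L ≈ 0.3 L

couscous: 536.8 g; quinoa: 11.2 oz; coconut milk: 0.3 L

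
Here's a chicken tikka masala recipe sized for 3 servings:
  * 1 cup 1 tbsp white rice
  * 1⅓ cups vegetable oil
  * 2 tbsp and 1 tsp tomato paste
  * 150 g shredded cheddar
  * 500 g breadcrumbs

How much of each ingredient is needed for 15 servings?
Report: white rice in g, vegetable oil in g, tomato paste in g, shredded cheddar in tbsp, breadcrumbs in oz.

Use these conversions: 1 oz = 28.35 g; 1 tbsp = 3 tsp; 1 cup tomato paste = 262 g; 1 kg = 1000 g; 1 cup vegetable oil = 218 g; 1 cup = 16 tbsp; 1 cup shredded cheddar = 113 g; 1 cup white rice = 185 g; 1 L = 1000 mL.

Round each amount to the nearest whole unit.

white rice: 983 g; vegetable oil: 1453 g; tomato paste: 191 g; shredded cheddar: 106 tbsp; breadcrumbs: 88 oz

Scaling factor: 15/3 = 5.
white rice: (1 cup + 1 tbsp = 1.0625 cup) × 5 × 185 g/cup ≈ 983 g
vegetable oil: 4/3 cup × 5 × 218 g/cup ≈ 1453 g
tomato paste: (2 tbsp + 1 tsp = 7/3 tbsp) × 5 ÷ 16 tbsp/cup × 262 g/cup ≈ 191 g
shredded cheddar: 150 g × 5 ÷ 113 g/cup × 16 tbsp/cup ≈ 106 tbsp
breadcrumbs: 500 g × 5 ÷ 28.35 g/oz ≈ 88 oz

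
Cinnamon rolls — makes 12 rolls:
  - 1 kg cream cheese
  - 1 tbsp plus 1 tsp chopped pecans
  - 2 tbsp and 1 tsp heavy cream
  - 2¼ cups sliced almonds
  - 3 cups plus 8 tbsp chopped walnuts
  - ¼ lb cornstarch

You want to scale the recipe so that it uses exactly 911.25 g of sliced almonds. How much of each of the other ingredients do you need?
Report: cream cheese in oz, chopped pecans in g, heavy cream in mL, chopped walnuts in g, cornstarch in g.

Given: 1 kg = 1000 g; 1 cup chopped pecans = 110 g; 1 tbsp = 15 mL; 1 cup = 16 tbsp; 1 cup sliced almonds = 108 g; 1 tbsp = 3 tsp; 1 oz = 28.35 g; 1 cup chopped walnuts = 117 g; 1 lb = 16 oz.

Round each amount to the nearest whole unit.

The original recipe has 243 g of sliced almonds, so the scaling factor is 911.25 ÷ 243 = 15/4 = 3.75.
cream cheese: 1 kg × 15/4 × 1000 g/kg ÷ 28.35 g/oz ≈ 132 oz
chopped pecans: (1 tbsp + 1 tsp = 4/3 tbsp) × 15/4 ÷ 16 tbsp/cup × 110 g/cup ≈ 34 g
heavy cream: (2 tbsp + 1 tsp = 7/3 tbsp) × 15/4 × 15 mL/tbsp ≈ 131 mL
chopped walnuts: (3 cup + 8 tbsp = 3.5 cup) × 15/4 × 117 g/cup ≈ 1536 g
cornstarch: 0.25 lb × 15/4 × 16 oz/lb × 28.35 g/oz ≈ 425 g

cream cheese: 132 oz; chopped pecans: 34 g; heavy cream: 131 mL; chopped walnuts: 1536 g; cornstarch: 425 g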